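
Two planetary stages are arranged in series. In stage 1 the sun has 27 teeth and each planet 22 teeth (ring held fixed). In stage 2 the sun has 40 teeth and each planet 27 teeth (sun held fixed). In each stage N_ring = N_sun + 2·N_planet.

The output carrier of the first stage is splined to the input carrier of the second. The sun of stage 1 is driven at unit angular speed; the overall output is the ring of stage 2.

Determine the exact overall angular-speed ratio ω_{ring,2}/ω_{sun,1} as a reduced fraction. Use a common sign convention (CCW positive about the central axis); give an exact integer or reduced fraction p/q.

Stage 1: N_ring = 27 + 2·22 = 71
Stage 1: 27(ω_s−ω_c) = −71(ω_r−ω_c),  ω_r=0, ω_s=1
Stage 1: 27(1−ω_c) = −71(0−ω_c)  ⇒  98ω_c = 27  ⇒  ω_c = 27/98
  ⇒ ω_c¹/ω_s¹ = 27/98
Stage 2: N_ring = 40 + 2·27 = 94
Stage 2: 40(ω_s−ω_c) = −94(ω_r−ω_c),  ω_s=0, ω_c=1
Stage 2: ω_r = 1 − (40/94)(0−1) = 67/47
  ⇒ ω_r²/ω_c² = 67/47
Coupling ω_c² = ω_c¹ ⇒ overall = 27/98 × 67/47 = 1809/4606

1809/4606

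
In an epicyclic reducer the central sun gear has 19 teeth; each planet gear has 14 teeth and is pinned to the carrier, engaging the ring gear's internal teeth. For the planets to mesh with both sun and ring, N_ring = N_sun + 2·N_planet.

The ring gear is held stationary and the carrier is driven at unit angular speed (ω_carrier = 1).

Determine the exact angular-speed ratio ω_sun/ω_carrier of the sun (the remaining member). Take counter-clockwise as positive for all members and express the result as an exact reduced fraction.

66/19

N_ring = 19 + 2·14 = 47
19(ω_s−ω_c) = −47(ω_r−ω_c),  ω_r=0, ω_c=1
ω_s = 1 − (47/19)(0−1) = 66/19
ω_s/ω_c = 66/19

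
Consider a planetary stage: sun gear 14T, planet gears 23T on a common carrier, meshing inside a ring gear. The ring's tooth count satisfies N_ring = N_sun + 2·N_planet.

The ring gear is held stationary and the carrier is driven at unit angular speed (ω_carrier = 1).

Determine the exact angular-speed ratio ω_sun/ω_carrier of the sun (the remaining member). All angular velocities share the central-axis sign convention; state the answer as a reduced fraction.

37/7

N_ring = 14 + 2·23 = 60
14(ω_s−ω_c) = −60(ω_r−ω_c),  ω_r=0, ω_c=1
ω_s = 1 − (60/14)(0−1) = 37/7
ω_s/ω_c = 37/7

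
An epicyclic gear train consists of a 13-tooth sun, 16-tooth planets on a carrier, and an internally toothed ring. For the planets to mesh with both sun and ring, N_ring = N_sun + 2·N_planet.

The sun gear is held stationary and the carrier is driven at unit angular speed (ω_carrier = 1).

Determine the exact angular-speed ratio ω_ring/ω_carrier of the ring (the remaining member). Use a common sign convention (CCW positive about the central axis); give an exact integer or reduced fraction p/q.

N_ring = 13 + 2·16 = 45
13(ω_s−ω_c) = −45(ω_r−ω_c),  ω_s=0, ω_c=1
ω_r = 1 − (13/45)(0−1) = 58/45
ω_r/ω_c = 58/45

58/45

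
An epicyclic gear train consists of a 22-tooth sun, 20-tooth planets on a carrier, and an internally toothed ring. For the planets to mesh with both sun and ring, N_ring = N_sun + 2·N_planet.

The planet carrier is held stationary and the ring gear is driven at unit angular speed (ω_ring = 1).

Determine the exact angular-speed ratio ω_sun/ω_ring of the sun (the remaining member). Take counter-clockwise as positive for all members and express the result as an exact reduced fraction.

N_ring = 22 + 2·20 = 62
22(ω_s−ω_c) = −62(ω_r−ω_c),  ω_c=0, ω_r=1
ω_s = 0 − (62/22)(1−0) = -31/11
ω_s/ω_r = -31/11

-31/11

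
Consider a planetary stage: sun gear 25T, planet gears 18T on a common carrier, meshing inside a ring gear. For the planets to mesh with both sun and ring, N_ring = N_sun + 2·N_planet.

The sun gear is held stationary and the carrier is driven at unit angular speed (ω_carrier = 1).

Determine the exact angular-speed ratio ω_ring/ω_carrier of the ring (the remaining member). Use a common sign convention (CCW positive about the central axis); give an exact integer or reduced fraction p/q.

86/61

N_ring = 25 + 2·18 = 61
25(ω_s−ω_c) = −61(ω_r−ω_c),  ω_s=0, ω_c=1
ω_r = 1 − (25/61)(0−1) = 86/61
ω_r/ω_c = 86/61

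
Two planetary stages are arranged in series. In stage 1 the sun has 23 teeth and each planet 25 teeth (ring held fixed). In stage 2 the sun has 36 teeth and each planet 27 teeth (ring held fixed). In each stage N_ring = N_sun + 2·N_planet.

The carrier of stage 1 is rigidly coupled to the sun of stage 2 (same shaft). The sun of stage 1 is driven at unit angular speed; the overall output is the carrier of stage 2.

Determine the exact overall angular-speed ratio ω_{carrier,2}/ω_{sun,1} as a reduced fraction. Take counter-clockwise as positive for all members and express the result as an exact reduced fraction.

23/336

Stage 1: N_ring = 23 + 2·25 = 73
Stage 1: 23(ω_s−ω_c) = −73(ω_r−ω_c),  ω_r=0, ω_s=1
Stage 1: 23(1−ω_c) = −73(0−ω_c)  ⇒  96ω_c = 23  ⇒  ω_c = 23/96
  ⇒ ω_c¹/ω_s¹ = 23/96
Stage 2: N_ring = 36 + 2·27 = 90
Stage 2: 36(ω_s−ω_c) = −90(ω_r−ω_c),  ω_r=0, ω_s=1
Stage 2: 36(1−ω_c) = −90(0−ω_c)  ⇒  126ω_c = 36  ⇒  ω_c = 2/7
  ⇒ ω_c²/ω_s² = 2/7
Coupling ω_s² = ω_c¹ ⇒ overall = 23/96 × 2/7 = 23/336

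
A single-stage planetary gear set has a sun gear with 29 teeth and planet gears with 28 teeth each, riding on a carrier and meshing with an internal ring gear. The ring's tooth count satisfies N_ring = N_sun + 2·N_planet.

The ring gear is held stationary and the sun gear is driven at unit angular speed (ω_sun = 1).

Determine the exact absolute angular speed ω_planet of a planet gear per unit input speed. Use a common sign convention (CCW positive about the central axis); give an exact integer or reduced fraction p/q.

-29/56

N_ring = 29 + 2·28 = 85
29(ω_s−ω_c) = −85(ω_r−ω_c),  ω_r=0, ω_s=1
29(1−ω_c) = −85(0−ω_c)  ⇒  114ω_c = 29  ⇒  ω_c = 29/114
sun–planet: 29·(1−29/114) = −28·(ω_p−ω_c)  ⇒  ω_p−ω_c = −(29/28)·(85/114) = -2465/3192
ω_p = 29/114 − 2465/3192 = -29/56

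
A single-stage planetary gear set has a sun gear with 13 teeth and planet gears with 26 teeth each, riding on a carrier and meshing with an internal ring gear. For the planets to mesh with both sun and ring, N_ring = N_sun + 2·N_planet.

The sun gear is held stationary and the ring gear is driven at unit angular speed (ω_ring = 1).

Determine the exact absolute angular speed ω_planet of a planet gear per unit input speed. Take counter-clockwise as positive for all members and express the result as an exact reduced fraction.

5/4

N_ring = 13 + 2·26 = 65
13(ω_s−ω_c) = −65(ω_r−ω_c),  ω_s=0, ω_r=1
13(0−ω_c) = −65(1−ω_c)  ⇒  78ω_c = 65  ⇒  ω_c = 5/6
sun–planet: 13·(0−5/6) = −26·(ω_p−ω_c)  ⇒  ω_p−ω_c = −(13/26)·(-5/6) = 5/12
ω_p = 5/6 + 5/12 = 5/4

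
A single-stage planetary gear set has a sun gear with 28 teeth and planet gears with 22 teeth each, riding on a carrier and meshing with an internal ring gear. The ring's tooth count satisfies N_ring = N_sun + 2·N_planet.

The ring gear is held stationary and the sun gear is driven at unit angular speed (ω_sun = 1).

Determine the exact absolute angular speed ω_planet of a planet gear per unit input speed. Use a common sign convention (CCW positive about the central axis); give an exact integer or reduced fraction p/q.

-7/11

N_ring = 28 + 2·22 = 72
28(ω_s−ω_c) = −72(ω_r−ω_c),  ω_r=0, ω_s=1
28(1−ω_c) = −72(0−ω_c)  ⇒  100ω_c = 28  ⇒  ω_c = 7/25
sun–planet: 28·(1−7/25) = −22·(ω_p−ω_c)  ⇒  ω_p−ω_c = −(28/22)·(18/25) = -252/275
ω_p = 7/25 − 252/275 = -7/11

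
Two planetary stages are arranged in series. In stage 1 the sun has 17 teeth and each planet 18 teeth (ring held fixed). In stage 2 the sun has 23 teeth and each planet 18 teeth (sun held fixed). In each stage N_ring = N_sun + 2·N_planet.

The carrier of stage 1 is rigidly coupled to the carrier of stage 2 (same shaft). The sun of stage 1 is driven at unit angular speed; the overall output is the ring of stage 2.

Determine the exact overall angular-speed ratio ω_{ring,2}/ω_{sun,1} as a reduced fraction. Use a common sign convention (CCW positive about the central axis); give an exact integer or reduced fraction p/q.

697/2065

Stage 1: N_ring = 17 + 2·18 = 53
Stage 1: 17(ω_s−ω_c) = −53(ω_r−ω_c),  ω_r=0, ω_s=1
Stage 1: 17(1−ω_c) = −53(0−ω_c)  ⇒  70ω_c = 17  ⇒  ω_c = 17/70
  ⇒ ω_c¹/ω_s¹ = 17/70
Stage 2: N_ring = 23 + 2·18 = 59
Stage 2: 23(ω_s−ω_c) = −59(ω_r−ω_c),  ω_s=0, ω_c=1
Stage 2: ω_r = 1 − (23/59)(0−1) = 82/59
  ⇒ ω_r²/ω_c² = 82/59
Coupling ω_c² = ω_c¹ ⇒ overall = 17/70 × 82/59 = 697/2065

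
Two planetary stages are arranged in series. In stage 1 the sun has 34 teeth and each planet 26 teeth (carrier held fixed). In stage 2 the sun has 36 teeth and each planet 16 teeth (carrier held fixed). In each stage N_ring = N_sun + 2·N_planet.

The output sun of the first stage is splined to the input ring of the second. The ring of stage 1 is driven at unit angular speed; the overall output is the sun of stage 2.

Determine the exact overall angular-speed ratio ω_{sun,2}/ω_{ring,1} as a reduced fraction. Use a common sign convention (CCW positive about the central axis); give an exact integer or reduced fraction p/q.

43/9

Stage 1: N_ring = 34 + 2·26 = 86
Stage 1: 34(ω_s−ω_c) = −86(ω_r−ω_c),  ω_c=0, ω_r=1
Stage 1: ω_s = 0 − (86/34)(1−0) = -43/17
  ⇒ ω_s¹/ω_r¹ = -43/17
Stage 2: N_ring = 36 + 2·16 = 68
Stage 2: 36(ω_s−ω_c) = −68(ω_r−ω_c),  ω_c=0, ω_r=1
Stage 2: ω_s = 0 − (68/36)(1−0) = -17/9
  ⇒ ω_s²/ω_r² = -17/9
Coupling ω_r² = ω_s¹ ⇒ overall = -43/17 × -17/9 = 43/9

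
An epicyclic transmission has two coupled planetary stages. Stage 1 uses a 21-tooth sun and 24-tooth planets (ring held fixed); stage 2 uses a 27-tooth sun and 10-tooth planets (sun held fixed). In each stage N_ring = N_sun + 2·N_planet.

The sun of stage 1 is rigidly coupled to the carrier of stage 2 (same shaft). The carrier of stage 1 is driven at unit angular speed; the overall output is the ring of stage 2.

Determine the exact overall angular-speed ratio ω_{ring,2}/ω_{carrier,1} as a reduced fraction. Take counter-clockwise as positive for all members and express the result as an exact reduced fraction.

Stage 1: N_ring = 21 + 2·24 = 69
Stage 1: 21(ω_s−ω_c) = −69(ω_r−ω_c),  ω_r=0, ω_c=1
Stage 1: ω_s = 1 − (69/21)(0−1) = 30/7
  ⇒ ω_s¹/ω_c¹ = 30/7
Stage 2: N_ring = 27 + 2·10 = 47
Stage 2: 27(ω_s−ω_c) = −47(ω_r−ω_c),  ω_s=0, ω_c=1
Stage 2: ω_r = 1 − (27/47)(0−1) = 74/47
  ⇒ ω_r²/ω_c² = 74/47
Coupling ω_c² = ω_s¹ ⇒ overall = 30/7 × 74/47 = 2220/329

2220/329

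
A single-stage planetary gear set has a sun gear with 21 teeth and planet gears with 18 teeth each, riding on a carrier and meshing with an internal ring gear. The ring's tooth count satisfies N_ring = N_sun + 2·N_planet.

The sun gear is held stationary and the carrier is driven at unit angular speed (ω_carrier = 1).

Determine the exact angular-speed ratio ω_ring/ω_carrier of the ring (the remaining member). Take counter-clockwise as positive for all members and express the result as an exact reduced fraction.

N_ring = 21 + 2·18 = 57
21(ω_s−ω_c) = −57(ω_r−ω_c),  ω_s=0, ω_c=1
ω_r = 1 − (21/57)(0−1) = 26/19
ω_r/ω_c = 26/19

26/19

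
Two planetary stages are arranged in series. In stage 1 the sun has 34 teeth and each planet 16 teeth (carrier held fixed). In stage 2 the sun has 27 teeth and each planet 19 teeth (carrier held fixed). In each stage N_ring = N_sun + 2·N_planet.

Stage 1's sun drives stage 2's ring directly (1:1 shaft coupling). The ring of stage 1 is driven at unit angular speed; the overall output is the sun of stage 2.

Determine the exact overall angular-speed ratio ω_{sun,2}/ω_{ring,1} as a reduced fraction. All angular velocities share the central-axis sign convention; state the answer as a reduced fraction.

Stage 1: N_ring = 34 + 2·16 = 66
Stage 1: 34(ω_s−ω_c) = −66(ω_r−ω_c),  ω_c=0, ω_r=1
Stage 1: ω_s = 0 − (66/34)(1−0) = -33/17
  ⇒ ω_s¹/ω_r¹ = -33/17
Stage 2: N_ring = 27 + 2·19 = 65
Stage 2: 27(ω_s−ω_c) = −65(ω_r−ω_c),  ω_c=0, ω_r=1
Stage 2: ω_s = 0 − (65/27)(1−0) = -65/27
  ⇒ ω_s²/ω_r² = -65/27
Coupling ω_r² = ω_s¹ ⇒ overall = -33/17 × -65/27 = 715/153

715/153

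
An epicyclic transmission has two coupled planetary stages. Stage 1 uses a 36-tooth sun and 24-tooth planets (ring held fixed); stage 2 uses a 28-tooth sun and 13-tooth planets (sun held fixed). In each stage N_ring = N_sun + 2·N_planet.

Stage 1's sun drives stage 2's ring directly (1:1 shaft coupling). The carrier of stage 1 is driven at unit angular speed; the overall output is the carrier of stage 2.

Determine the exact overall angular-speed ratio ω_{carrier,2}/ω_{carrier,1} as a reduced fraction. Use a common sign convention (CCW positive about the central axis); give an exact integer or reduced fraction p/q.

90/41

Stage 1: N_ring = 36 + 2·24 = 84
Stage 1: 36(ω_s−ω_c) = −84(ω_r−ω_c),  ω_r=0, ω_c=1
Stage 1: ω_s = 1 − (84/36)(0−1) = 10/3
  ⇒ ω_s¹/ω_c¹ = 10/3
Stage 2: N_ring = 28 + 2·13 = 54
Stage 2: 28(ω_s−ω_c) = −54(ω_r−ω_c),  ω_s=0, ω_r=1
Stage 2: 28(0−ω_c) = −54(1−ω_c)  ⇒  82ω_c = 54  ⇒  ω_c = 27/41
  ⇒ ω_c²/ω_r² = 27/41
Coupling ω_r² = ω_s¹ ⇒ overall = 10/3 × 27/41 = 90/41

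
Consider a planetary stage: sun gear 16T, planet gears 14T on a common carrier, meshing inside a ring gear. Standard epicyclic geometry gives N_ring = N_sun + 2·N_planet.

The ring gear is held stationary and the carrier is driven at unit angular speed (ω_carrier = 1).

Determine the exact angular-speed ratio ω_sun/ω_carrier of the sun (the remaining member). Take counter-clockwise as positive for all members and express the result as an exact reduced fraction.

N_ring = 16 + 2·14 = 44
16(ω_s−ω_c) = −44(ω_r−ω_c),  ω_r=0, ω_c=1
ω_s = 1 − (44/16)(0−1) = 15/4
ω_s/ω_c = 15/4

15/4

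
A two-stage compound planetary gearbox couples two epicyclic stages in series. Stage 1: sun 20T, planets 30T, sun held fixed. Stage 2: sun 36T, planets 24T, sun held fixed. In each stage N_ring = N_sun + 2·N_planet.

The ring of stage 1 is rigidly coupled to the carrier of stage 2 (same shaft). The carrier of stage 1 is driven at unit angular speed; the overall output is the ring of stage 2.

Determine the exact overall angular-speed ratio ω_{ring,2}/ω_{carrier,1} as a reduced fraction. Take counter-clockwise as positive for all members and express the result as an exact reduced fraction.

25/14

Stage 1: N_ring = 20 + 2·30 = 80
Stage 1: 20(ω_s−ω_c) = −80(ω_r−ω_c),  ω_s=0, ω_c=1
Stage 1: ω_r = 1 − (20/80)(0−1) = 5/4
  ⇒ ω_r¹/ω_c¹ = 5/4
Stage 2: N_ring = 36 + 2·24 = 84
Stage 2: 36(ω_s−ω_c) = −84(ω_r−ω_c),  ω_s=0, ω_c=1
Stage 2: ω_r = 1 − (36/84)(0−1) = 10/7
  ⇒ ω_r²/ω_c² = 10/7
Coupling ω_c² = ω_r¹ ⇒ overall = 5/4 × 10/7 = 25/14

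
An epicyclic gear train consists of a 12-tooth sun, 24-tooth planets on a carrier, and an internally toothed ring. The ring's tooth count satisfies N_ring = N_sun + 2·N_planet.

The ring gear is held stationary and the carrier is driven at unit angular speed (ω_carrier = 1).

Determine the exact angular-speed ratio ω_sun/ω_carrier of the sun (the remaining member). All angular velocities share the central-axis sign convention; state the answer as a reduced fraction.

N_ring = 12 + 2·24 = 60
12(ω_s−ω_c) = −60(ω_r−ω_c),  ω_r=0, ω_c=1
ω_s = 1 − (60/12)(0−1) = 6
ω_s/ω_c = 6

6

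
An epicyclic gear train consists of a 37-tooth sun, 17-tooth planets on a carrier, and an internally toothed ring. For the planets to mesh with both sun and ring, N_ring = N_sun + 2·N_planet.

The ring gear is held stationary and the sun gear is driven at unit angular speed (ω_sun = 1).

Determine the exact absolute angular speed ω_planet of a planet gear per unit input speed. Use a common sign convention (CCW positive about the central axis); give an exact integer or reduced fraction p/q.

-37/34

N_ring = 37 + 2·17 = 71
37(ω_s−ω_c) = −71(ω_r−ω_c),  ω_r=0, ω_s=1
37(1−ω_c) = −71(0−ω_c)  ⇒  108ω_c = 37  ⇒  ω_c = 37/108
sun–planet: 37·(1−37/108) = −17·(ω_p−ω_c)  ⇒  ω_p−ω_c = −(37/17)·(71/108) = -2627/1836
ω_p = 37/108 − 2627/1836 = -37/34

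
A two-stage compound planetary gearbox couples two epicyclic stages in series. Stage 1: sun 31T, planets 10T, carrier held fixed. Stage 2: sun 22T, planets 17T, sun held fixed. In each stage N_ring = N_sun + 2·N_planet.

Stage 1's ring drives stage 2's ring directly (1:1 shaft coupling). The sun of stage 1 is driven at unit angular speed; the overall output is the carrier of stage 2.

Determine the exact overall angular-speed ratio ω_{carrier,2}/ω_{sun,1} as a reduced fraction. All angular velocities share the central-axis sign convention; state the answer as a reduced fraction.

Stage 1: N_ring = 31 + 2·10 = 51
Stage 1: 31(ω_s−ω_c) = −51(ω_r−ω_c),  ω_c=0, ω_s=1
Stage 1: ω_r = 0 − (31/51)(1−0) = -31/51
  ⇒ ω_r¹/ω_s¹ = -31/51
Stage 2: N_ring = 22 + 2·17 = 56
Stage 2: 22(ω_s−ω_c) = −56(ω_r−ω_c),  ω_s=0, ω_r=1
Stage 2: 22(0−ω_c) = −56(1−ω_c)  ⇒  78ω_c = 56  ⇒  ω_c = 28/39
  ⇒ ω_c²/ω_r² = 28/39
Coupling ω_r² = ω_r¹ ⇒ overall = -31/51 × 28/39 = -868/1989

-868/1989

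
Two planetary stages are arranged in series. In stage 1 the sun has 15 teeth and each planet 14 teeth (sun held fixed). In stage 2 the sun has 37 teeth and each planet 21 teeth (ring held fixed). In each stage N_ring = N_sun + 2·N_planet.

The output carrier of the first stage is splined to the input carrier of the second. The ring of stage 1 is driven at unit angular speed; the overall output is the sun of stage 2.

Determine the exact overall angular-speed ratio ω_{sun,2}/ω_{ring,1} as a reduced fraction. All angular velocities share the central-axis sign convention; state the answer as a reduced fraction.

86/37

Stage 1: N_ring = 15 + 2·14 = 43
Stage 1: 15(ω_s−ω_c) = −43(ω_r−ω_c),  ω_s=0, ω_r=1
Stage 1: 15(0−ω_c) = −43(1−ω_c)  ⇒  58ω_c = 43  ⇒  ω_c = 43/58
  ⇒ ω_c¹/ω_r¹ = 43/58
Stage 2: N_ring = 37 + 2·21 = 79
Stage 2: 37(ω_s−ω_c) = −79(ω_r−ω_c),  ω_r=0, ω_c=1
Stage 2: ω_s = 1 − (79/37)(0−1) = 116/37
  ⇒ ω_s²/ω_c² = 116/37
Coupling ω_c² = ω_c¹ ⇒ overall = 43/58 × 116/37 = 86/37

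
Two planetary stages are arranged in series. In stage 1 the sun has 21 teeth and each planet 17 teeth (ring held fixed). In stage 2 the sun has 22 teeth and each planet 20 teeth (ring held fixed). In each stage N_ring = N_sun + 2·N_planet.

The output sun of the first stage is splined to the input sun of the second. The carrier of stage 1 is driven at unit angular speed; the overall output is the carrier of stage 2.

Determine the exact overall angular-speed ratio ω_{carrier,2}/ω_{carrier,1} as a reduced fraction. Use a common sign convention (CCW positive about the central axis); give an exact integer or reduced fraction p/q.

418/441

Stage 1: N_ring = 21 + 2·17 = 55
Stage 1: 21(ω_s−ω_c) = −55(ω_r−ω_c),  ω_r=0, ω_c=1
Stage 1: ω_s = 1 − (55/21)(0−1) = 76/21
  ⇒ ω_s¹/ω_c¹ = 76/21
Stage 2: N_ring = 22 + 2·20 = 62
Stage 2: 22(ω_s−ω_c) = −62(ω_r−ω_c),  ω_r=0, ω_s=1
Stage 2: 22(1−ω_c) = −62(0−ω_c)  ⇒  84ω_c = 22  ⇒  ω_c = 11/42
  ⇒ ω_c²/ω_s² = 11/42
Coupling ω_s² = ω_s¹ ⇒ overall = 76/21 × 11/42 = 418/441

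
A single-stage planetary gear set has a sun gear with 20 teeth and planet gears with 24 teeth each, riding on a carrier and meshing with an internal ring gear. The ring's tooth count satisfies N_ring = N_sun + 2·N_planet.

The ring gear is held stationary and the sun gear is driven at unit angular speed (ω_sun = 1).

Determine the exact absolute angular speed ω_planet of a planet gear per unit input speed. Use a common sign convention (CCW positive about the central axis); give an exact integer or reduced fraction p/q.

-5/12

N_ring = 20 + 2·24 = 68
20(ω_s−ω_c) = −68(ω_r−ω_c),  ω_r=0, ω_s=1
20(1−ω_c) = −68(0−ω_c)  ⇒  88ω_c = 20  ⇒  ω_c = 5/22
sun–planet: 20·(1−5/22) = −24·(ω_p−ω_c)  ⇒  ω_p−ω_c = −(20/24)·(17/22) = -85/132
ω_p = 5/22 − 85/132 = -5/12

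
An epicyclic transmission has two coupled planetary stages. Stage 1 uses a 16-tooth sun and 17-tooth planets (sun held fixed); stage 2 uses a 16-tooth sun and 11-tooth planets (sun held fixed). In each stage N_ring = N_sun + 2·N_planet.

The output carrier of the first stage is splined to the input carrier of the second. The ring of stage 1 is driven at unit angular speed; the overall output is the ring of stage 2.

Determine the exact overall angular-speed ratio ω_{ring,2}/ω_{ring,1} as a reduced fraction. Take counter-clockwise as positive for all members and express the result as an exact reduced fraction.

225/209

Stage 1: N_ring = 16 + 2·17 = 50
Stage 1: 16(ω_s−ω_c) = −50(ω_r−ω_c),  ω_s=0, ω_r=1
Stage 1: 16(0−ω_c) = −50(1−ω_c)  ⇒  66ω_c = 50  ⇒  ω_c = 25/33
  ⇒ ω_c¹/ω_r¹ = 25/33
Stage 2: N_ring = 16 + 2·11 = 38
Stage 2: 16(ω_s−ω_c) = −38(ω_r−ω_c),  ω_s=0, ω_c=1
Stage 2: ω_r = 1 − (16/38)(0−1) = 27/19
  ⇒ ω_r²/ω_c² = 27/19
Coupling ω_c² = ω_c¹ ⇒ overall = 25/33 × 27/19 = 225/209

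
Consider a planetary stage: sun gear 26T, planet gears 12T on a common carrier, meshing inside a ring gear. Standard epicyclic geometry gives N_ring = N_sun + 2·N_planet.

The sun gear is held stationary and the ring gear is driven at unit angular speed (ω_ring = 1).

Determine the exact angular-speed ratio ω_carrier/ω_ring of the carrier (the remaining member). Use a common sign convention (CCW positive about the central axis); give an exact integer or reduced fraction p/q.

N_ring = 26 + 2·12 = 50
26(ω_s−ω_c) = −50(ω_r−ω_c),  ω_s=0, ω_r=1
26(0−ω_c) = −50(1−ω_c)  ⇒  76ω_c = 50  ⇒  ω_c = 25/38
ω_c/ω_r = 25/38

25/38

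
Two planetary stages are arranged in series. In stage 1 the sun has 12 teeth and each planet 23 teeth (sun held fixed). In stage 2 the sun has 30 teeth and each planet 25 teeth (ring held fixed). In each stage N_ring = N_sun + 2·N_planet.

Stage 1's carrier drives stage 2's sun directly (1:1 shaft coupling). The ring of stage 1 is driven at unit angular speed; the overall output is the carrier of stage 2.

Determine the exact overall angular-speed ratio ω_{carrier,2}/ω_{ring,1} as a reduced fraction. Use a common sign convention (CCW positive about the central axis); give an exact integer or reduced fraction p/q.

Stage 1: N_ring = 12 + 2·23 = 58
Stage 1: 12(ω_s−ω_c) = −58(ω_r−ω_c),  ω_s=0, ω_r=1
Stage 1: 12(0−ω_c) = −58(1−ω_c)  ⇒  70ω_c = 58  ⇒  ω_c = 29/35
  ⇒ ω_c¹/ω_r¹ = 29/35
Stage 2: N_ring = 30 + 2·25 = 80
Stage 2: 30(ω_s−ω_c) = −80(ω_r−ω_c),  ω_r=0, ω_s=1
Stage 2: 30(1−ω_c) = −80(0−ω_c)  ⇒  110ω_c = 30  ⇒  ω_c = 3/11
  ⇒ ω_c²/ω_s² = 3/11
Coupling ω_s² = ω_c¹ ⇒ overall = 29/35 × 3/11 = 87/385

87/385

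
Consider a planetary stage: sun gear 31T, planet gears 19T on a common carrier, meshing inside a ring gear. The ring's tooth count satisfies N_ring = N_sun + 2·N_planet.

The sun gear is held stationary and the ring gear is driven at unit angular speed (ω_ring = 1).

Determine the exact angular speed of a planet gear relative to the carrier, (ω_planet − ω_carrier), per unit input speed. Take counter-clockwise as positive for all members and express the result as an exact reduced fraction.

2139/1900

N_ring = 31 + 2·19 = 69
31(ω_s−ω_c) = −69(ω_r−ω_c),  ω_s=0, ω_r=1
31(0−ω_c) = −69(1−ω_c)  ⇒  100ω_c = 69  ⇒  ω_c = 69/100
sun–planet: 31·(0−69/100) = −19·(ω_p−ω_c)  ⇒  ω_p−ω_c = −(31/19)·(-69/100) = 2139/1900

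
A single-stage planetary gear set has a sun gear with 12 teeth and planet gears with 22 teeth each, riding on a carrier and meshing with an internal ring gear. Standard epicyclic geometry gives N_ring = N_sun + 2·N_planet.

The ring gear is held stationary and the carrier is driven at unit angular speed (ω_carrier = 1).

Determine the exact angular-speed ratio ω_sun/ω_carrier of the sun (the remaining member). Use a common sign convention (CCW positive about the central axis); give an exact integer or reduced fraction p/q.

17/3

N_ring = 12 + 2·22 = 56
12(ω_s−ω_c) = −56(ω_r−ω_c),  ω_r=0, ω_c=1
ω_s = 1 − (56/12)(0−1) = 17/3
ω_s/ω_c = 17/3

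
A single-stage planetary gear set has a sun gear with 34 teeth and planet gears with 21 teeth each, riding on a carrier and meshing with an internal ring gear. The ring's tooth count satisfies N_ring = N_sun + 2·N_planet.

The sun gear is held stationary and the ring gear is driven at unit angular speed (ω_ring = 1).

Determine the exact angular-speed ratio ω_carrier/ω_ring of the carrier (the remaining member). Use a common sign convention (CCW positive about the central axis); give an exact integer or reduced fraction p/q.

38/55

N_ring = 34 + 2·21 = 76
34(ω_s−ω_c) = −76(ω_r−ω_c),  ω_s=0, ω_r=1
34(0−ω_c) = −76(1−ω_c)  ⇒  110ω_c = 76  ⇒  ω_c = 38/55
ω_c/ω_r = 38/55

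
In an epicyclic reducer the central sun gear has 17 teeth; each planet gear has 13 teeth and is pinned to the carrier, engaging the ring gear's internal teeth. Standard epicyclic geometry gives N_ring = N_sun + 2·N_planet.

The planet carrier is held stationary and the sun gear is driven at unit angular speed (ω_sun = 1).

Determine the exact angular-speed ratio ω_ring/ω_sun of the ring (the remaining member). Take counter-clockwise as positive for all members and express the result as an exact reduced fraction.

N_ring = 17 + 2·13 = 43
17(ω_s−ω_c) = −43(ω_r−ω_c),  ω_c=0, ω_s=1
ω_r = 0 − (17/43)(1−0) = -17/43
ω_r/ω_s = -17/43

-17/43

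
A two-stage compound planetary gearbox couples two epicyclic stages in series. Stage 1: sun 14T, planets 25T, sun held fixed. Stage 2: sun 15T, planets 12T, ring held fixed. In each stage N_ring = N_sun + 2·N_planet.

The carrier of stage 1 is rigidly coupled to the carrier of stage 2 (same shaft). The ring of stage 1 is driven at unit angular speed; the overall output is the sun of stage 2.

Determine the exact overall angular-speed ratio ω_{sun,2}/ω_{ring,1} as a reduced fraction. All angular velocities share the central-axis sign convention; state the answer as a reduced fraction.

Stage 1: N_ring = 14 + 2·25 = 64
Stage 1: 14(ω_s−ω_c) = −64(ω_r−ω_c),  ω_s=0, ω_r=1
Stage 1: 14(0−ω_c) = −64(1−ω_c)  ⇒  78ω_c = 64  ⇒  ω_c = 32/39
  ⇒ ω_c¹/ω_r¹ = 32/39
Stage 2: N_ring = 15 + 2·12 = 39
Stage 2: 15(ω_s−ω_c) = −39(ω_r−ω_c),  ω_r=0, ω_c=1
Stage 2: ω_s = 1 − (39/15)(0−1) = 18/5
  ⇒ ω_s²/ω_c² = 18/5
Coupling ω_c² = ω_c¹ ⇒ overall = 32/39 × 18/5 = 192/65

192/65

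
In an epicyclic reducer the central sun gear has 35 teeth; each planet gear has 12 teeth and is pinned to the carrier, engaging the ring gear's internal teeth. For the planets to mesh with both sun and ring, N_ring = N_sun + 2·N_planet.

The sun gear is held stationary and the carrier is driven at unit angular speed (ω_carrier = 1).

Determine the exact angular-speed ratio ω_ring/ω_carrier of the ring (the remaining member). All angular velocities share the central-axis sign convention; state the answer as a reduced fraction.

N_ring = 35 + 2·12 = 59
35(ω_s−ω_c) = −59(ω_r−ω_c),  ω_s=0, ω_c=1
ω_r = 1 − (35/59)(0−1) = 94/59
ω_r/ω_c = 94/59

94/59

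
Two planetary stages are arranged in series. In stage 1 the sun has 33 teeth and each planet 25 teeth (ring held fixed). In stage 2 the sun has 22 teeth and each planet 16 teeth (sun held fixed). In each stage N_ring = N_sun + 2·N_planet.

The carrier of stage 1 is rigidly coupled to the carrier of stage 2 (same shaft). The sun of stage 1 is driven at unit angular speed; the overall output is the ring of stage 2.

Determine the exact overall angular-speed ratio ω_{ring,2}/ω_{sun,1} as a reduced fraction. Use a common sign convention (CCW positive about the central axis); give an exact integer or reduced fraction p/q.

209/522

Stage 1: N_ring = 33 + 2·25 = 83
Stage 1: 33(ω_s−ω_c) = −83(ω_r−ω_c),  ω_r=0, ω_s=1
Stage 1: 33(1−ω_c) = −83(0−ω_c)  ⇒  116ω_c = 33  ⇒  ω_c = 33/116
  ⇒ ω_c¹/ω_s¹ = 33/116
Stage 2: N_ring = 22 + 2·16 = 54
Stage 2: 22(ω_s−ω_c) = −54(ω_r−ω_c),  ω_s=0, ω_c=1
Stage 2: ω_r = 1 − (22/54)(0−1) = 38/27
  ⇒ ω_r²/ω_c² = 38/27
Coupling ω_c² = ω_c¹ ⇒ overall = 33/116 × 38/27 = 209/522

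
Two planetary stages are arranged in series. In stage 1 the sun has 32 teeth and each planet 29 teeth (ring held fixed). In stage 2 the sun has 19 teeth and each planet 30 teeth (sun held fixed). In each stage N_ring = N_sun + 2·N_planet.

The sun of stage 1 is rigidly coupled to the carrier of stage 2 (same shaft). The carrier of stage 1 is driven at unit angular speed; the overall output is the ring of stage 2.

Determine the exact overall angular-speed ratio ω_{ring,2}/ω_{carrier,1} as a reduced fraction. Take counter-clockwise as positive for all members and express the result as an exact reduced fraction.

2989/632

Stage 1: N_ring = 32 + 2·29 = 90
Stage 1: 32(ω_s−ω_c) = −90(ω_r−ω_c),  ω_r=0, ω_c=1
Stage 1: ω_s = 1 − (90/32)(0−1) = 61/16
  ⇒ ω_s¹/ω_c¹ = 61/16
Stage 2: N_ring = 19 + 2·30 = 79
Stage 2: 19(ω_s−ω_c) = −79(ω_r−ω_c),  ω_s=0, ω_c=1
Stage 2: ω_r = 1 − (19/79)(0−1) = 98/79
  ⇒ ω_r²/ω_c² = 98/79
Coupling ω_c² = ω_s¹ ⇒ overall = 61/16 × 98/79 = 2989/632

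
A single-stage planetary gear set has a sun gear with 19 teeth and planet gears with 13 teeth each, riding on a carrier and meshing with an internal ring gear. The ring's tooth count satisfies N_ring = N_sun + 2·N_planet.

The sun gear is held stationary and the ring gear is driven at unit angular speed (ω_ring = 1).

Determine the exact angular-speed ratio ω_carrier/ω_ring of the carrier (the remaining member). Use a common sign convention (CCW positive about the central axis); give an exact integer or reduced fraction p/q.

N_ring = 19 + 2·13 = 45
19(ω_s−ω_c) = −45(ω_r−ω_c),  ω_s=0, ω_r=1
19(0−ω_c) = −45(1−ω_c)  ⇒  64ω_c = 45  ⇒  ω_c = 45/64
ω_c/ω_r = 45/64

45/64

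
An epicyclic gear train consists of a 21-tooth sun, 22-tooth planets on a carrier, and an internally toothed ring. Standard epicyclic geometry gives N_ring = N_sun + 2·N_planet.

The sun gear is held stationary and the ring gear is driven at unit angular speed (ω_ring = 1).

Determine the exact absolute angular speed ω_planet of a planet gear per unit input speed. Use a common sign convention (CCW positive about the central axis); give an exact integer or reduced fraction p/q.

N_ring = 21 + 2·22 = 65
21(ω_s−ω_c) = −65(ω_r−ω_c),  ω_s=0, ω_r=1
21(0−ω_c) = −65(1−ω_c)  ⇒  86ω_c = 65  ⇒  ω_c = 65/86
sun–planet: 21·(0−65/86) = −22·(ω_p−ω_c)  ⇒  ω_p−ω_c = −(21/22)·(-65/86) = 1365/1892
ω_p = 65/86 + 1365/1892 = 65/44

65/44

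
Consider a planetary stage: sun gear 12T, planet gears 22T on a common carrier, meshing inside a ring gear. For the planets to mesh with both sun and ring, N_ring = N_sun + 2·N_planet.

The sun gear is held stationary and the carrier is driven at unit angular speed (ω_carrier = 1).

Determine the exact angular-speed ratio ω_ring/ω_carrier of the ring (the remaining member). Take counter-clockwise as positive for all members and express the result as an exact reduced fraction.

N_ring = 12 + 2·22 = 56
12(ω_s−ω_c) = −56(ω_r−ω_c),  ω_s=0, ω_c=1
ω_r = 1 − (12/56)(0−1) = 17/14
ω_r/ω_c = 17/14

17/14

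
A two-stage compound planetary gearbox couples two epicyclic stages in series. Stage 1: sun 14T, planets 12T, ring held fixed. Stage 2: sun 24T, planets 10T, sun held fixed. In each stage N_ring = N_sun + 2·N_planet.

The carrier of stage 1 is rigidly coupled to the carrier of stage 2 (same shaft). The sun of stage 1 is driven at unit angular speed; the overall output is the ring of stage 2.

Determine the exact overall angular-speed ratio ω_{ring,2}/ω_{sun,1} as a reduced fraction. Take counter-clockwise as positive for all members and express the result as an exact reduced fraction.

Stage 1: N_ring = 14 + 2·12 = 38
Stage 1: 14(ω_s−ω_c) = −38(ω_r−ω_c),  ω_r=0, ω_s=1
Stage 1: 14(1−ω_c) = −38(0−ω_c)  ⇒  52ω_c = 14  ⇒  ω_c = 7/26
  ⇒ ω_c¹/ω_s¹ = 7/26
Stage 2: N_ring = 24 + 2·10 = 44
Stage 2: 24(ω_s−ω_c) = −44(ω_r−ω_c),  ω_s=0, ω_c=1
Stage 2: ω_r = 1 − (24/44)(0−1) = 17/11
  ⇒ ω_r²/ω_c² = 17/11
Coupling ω_c² = ω_c¹ ⇒ overall = 7/26 × 17/11 = 119/286

119/286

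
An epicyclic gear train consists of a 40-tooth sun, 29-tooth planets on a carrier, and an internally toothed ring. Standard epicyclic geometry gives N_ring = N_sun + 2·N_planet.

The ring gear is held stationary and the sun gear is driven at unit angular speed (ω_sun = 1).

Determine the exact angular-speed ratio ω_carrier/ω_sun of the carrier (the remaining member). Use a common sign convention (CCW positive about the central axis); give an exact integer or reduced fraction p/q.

20/69

N_ring = 40 + 2·29 = 98
40(ω_s−ω_c) = −98(ω_r−ω_c),  ω_r=0, ω_s=1
40(1−ω_c) = −98(0−ω_c)  ⇒  138ω_c = 40  ⇒  ω_c = 20/69
ω_c/ω_s = 20/69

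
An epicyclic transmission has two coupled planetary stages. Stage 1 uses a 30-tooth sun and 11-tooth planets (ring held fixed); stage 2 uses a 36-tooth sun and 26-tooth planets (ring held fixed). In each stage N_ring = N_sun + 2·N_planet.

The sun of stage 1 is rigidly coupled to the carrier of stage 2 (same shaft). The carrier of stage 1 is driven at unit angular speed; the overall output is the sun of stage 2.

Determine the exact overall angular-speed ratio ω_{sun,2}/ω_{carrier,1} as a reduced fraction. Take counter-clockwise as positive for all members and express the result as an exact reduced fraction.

Stage 1: N_ring = 30 + 2·11 = 52
Stage 1: 30(ω_s−ω_c) = −52(ω_r−ω_c),  ω_r=0, ω_c=1
Stage 1: ω_s = 1 − (52/30)(0−1) = 41/15
  ⇒ ω_s¹/ω_c¹ = 41/15
Stage 2: N_ring = 36 + 2·26 = 88
Stage 2: 36(ω_s−ω_c) = −88(ω_r−ω_c),  ω_r=0, ω_c=1
Stage 2: ω_s = 1 − (88/36)(0−1) = 31/9
  ⇒ ω_s²/ω_c² = 31/9
Coupling ω_c² = ω_s¹ ⇒ overall = 41/15 × 31/9 = 1271/135

1271/135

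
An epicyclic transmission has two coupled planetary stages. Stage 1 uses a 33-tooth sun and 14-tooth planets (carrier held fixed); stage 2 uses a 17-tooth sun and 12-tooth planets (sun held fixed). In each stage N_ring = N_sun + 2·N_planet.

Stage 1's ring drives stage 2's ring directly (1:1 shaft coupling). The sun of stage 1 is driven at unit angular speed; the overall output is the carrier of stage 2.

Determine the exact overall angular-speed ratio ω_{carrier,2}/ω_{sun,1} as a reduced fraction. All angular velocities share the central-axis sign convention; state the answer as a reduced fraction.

-1353/3538

Stage 1: N_ring = 33 + 2·14 = 61
Stage 1: 33(ω_s−ω_c) = −61(ω_r−ω_c),  ω_c=0, ω_s=1
Stage 1: ω_r = 0 − (33/61)(1−0) = -33/61
  ⇒ ω_r¹/ω_s¹ = -33/61
Stage 2: N_ring = 17 + 2·12 = 41
Stage 2: 17(ω_s−ω_c) = −41(ω_r−ω_c),  ω_s=0, ω_r=1
Stage 2: 17(0−ω_c) = −41(1−ω_c)  ⇒  58ω_c = 41  ⇒  ω_c = 41/58
  ⇒ ω_c²/ω_r² = 41/58
Coupling ω_r² = ω_r¹ ⇒ overall = -33/61 × 41/58 = -1353/3538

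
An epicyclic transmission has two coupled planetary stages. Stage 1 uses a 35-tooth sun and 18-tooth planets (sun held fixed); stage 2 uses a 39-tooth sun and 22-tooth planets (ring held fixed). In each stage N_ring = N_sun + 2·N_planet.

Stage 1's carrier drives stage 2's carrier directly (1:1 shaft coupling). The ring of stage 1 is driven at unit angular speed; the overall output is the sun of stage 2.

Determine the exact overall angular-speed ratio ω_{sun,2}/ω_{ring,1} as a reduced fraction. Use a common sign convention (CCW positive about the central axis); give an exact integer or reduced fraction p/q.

4331/2067

Stage 1: N_ring = 35 + 2·18 = 71
Stage 1: 35(ω_s−ω_c) = −71(ω_r−ω_c),  ω_s=0, ω_r=1
Stage 1: 35(0−ω_c) = −71(1−ω_c)  ⇒  106ω_c = 71  ⇒  ω_c = 71/106
  ⇒ ω_c¹/ω_r¹ = 71/106
Stage 2: N_ring = 39 + 2·22 = 83
Stage 2: 39(ω_s−ω_c) = −83(ω_r−ω_c),  ω_r=0, ω_c=1
Stage 2: ω_s = 1 − (83/39)(0−1) = 122/39
  ⇒ ω_s²/ω_c² = 122/39
Coupling ω_c² = ω_c¹ ⇒ overall = 71/106 × 122/39 = 4331/2067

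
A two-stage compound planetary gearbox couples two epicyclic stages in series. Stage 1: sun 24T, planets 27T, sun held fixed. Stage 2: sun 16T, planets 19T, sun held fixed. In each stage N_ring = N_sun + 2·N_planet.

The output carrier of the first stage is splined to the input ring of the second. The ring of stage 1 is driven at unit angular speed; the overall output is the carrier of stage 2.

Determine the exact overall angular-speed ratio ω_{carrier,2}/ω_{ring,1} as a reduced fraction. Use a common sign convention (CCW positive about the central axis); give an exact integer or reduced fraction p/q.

351/595

Stage 1: N_ring = 24 + 2·27 = 78
Stage 1: 24(ω_s−ω_c) = −78(ω_r−ω_c),  ω_s=0, ω_r=1
Stage 1: 24(0−ω_c) = −78(1−ω_c)  ⇒  102ω_c = 78  ⇒  ω_c = 13/17
  ⇒ ω_c¹/ω_r¹ = 13/17
Stage 2: N_ring = 16 + 2·19 = 54
Stage 2: 16(ω_s−ω_c) = −54(ω_r−ω_c),  ω_s=0, ω_r=1
Stage 2: 16(0−ω_c) = −54(1−ω_c)  ⇒  70ω_c = 54  ⇒  ω_c = 27/35
  ⇒ ω_c²/ω_r² = 27/35
Coupling ω_r² = ω_c¹ ⇒ overall = 13/17 × 27/35 = 351/595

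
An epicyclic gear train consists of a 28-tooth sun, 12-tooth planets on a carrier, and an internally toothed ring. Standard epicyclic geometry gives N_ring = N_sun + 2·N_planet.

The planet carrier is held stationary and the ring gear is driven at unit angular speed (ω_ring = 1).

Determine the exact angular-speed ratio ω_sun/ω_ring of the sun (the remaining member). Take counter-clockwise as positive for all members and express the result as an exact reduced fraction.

N_ring = 28 + 2·12 = 52
28(ω_s−ω_c) = −52(ω_r−ω_c),  ω_c=0, ω_r=1
ω_s = 0 − (52/28)(1−0) = -13/7
ω_s/ω_r = -13/7

-13/7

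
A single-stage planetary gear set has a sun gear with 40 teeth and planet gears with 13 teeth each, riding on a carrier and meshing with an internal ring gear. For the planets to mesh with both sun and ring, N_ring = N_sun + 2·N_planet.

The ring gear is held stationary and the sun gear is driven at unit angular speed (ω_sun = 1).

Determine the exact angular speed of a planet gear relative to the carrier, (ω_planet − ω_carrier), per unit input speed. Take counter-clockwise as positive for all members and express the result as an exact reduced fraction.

N_ring = 40 + 2·13 = 66
40(ω_s−ω_c) = −66(ω_r−ω_c),  ω_r=0, ω_s=1
40(1−ω_c) = −66(0−ω_c)  ⇒  106ω_c = 40  ⇒  ω_c = 20/53
sun–planet: 40·(1−20/53) = −13·(ω_p−ω_c)  ⇒  ω_p−ω_c = −(40/13)·(33/53) = -1320/689

-1320/689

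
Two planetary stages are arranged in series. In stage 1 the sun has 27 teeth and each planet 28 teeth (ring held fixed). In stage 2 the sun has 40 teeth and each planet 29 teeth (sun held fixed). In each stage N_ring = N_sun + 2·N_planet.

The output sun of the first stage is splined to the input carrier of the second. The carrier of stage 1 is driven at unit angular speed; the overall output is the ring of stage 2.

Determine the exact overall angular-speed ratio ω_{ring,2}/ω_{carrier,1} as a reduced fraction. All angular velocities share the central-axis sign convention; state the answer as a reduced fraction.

2530/441

Stage 1: N_ring = 27 + 2·28 = 83
Stage 1: 27(ω_s−ω_c) = −83(ω_r−ω_c),  ω_r=0, ω_c=1
Stage 1: ω_s = 1 − (83/27)(0−1) = 110/27
  ⇒ ω_s¹/ω_c¹ = 110/27
Stage 2: N_ring = 40 + 2·29 = 98
Stage 2: 40(ω_s−ω_c) = −98(ω_r−ω_c),  ω_s=0, ω_c=1
Stage 2: ω_r = 1 − (40/98)(0−1) = 69/49
  ⇒ ω_r²/ω_c² = 69/49
Coupling ω_c² = ω_s¹ ⇒ overall = 110/27 × 69/49 = 2530/441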